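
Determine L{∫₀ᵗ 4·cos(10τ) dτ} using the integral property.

L{∫₀ᵗ f(τ)dτ} = F(s)/s with F(s) = 4s/(s² + 100), so the result is (4s/(s² + 100))/s = 4/(s² + 100)

Final answer: 4/(s² + 100)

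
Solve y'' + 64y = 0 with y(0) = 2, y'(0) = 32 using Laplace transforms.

L{y''} + 64L{y} = 0. s²Y - 2s - 32 + 64Y = 0. Y(s² + 64) = 2s + 32. Y = (2s + 32)/(s² + 64). Inverting: y(t) = 2cos(8t) + 4sin(8t)

Final answer: y(t) = 2cos(8t) + 4sin(8t)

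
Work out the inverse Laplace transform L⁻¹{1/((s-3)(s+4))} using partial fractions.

Decompose: A/(s-3) + B/(s+4). A = 1/7, B = -1/7. f(t) = (e^(3t) - e^(-4t))/7

Final answer: (e^(3t) - e^(-4t))/7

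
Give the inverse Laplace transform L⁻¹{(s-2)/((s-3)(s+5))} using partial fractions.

Using partial fractions, f(t) = (e^(3t) + 7e^(-5t))/8

Final answer: (e^(3t) + 7e^(-5t))/8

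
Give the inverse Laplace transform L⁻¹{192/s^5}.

L⁻¹{n!/s^(n+1)} = t^n with n=4. So L⁻¹{24/s^5} = t^4, and L⁻¹{192/s^5} = (192/24)·t^4 = 8·t^4

Final answer: 8·t^4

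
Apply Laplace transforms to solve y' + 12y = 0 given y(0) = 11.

L{y'} + 12L{y} = 0. sY - 11 + 12Y = 0. Y(s+12) = 11. Y = 11/(s+12)

Final answer: y(t) = 11e^(-12t)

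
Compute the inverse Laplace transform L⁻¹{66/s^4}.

L⁻¹{n!/s^(n+1)} = t^n with n=3. So L⁻¹{6/s^4} = t^3, and L⁻¹{66/s^4} = (66/6)·t^3 = 11·t^3

Final answer: 11·t^3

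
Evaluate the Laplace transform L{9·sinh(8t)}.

L{sinh(ωt)} = ω/(s² - ω²), so L{sinh(8t)} = 8/(s² - 64). Then L{9·sinh(8t)} = 9·8/(s² - 64) = 72/(s² - 64)

Final answer: 72/(s² - 64)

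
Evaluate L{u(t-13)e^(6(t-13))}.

u(t-a)f(t-a) with f(t)=e^(6t). L{e^(6t)} = 1/(s-6). By time shift: e^(-13s)/(s-6)

Final answer: e^(-13s)/(s-6)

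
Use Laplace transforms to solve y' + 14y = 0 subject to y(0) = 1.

L{y'} + 14L{y} = 0. sY - 1 + 14Y = 0. Y(s+14) = 1. Y = 1/(s+14)

Final answer: y(t) = e^(-14t)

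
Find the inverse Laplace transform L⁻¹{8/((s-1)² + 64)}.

Using frequency shift, L⁻¹{8/((s-1)² + 64)} = e^t·sin(8t)

Final answer: e^t·sin(8t)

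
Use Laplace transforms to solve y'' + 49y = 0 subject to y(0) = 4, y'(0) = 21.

L{y''} + 49L{y} = 0. s²Y - 4s - 21 + 49Y = 0. Y(s² + 49) = 4s + 21. Y = (4s + 21)/(s² + 49). Inverting: y(t) = 4cos(7t) + 3sin(7t)

Final answer: y(t) = 4cos(7t) + 3sin(7t)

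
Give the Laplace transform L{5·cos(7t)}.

L{cos(ωt)} = s/(s² + ω²), so L{cos(7t)} = s/(s² + 49). Then L{5·cos(7t)} = 5·s/(s² + 49) = 5s/(s² + 49)

Final answer: 5s/(s² + 49)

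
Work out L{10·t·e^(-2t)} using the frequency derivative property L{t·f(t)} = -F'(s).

L{e^(-2t)} = 1/(s+2). By frequency derivative: L{t·e^(-2t)} = -d/ds[1/(s+2)] = -(-1)/(s+2)² = 1/(s+2)². Then L{10·t·e^(-2t)} = 10·1/(s+2)² = 10/(s+2)²

Final answer: 10/(s+2)²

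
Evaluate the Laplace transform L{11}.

L{11} = 11 · L{1} = 11/s

Final answer: 11/s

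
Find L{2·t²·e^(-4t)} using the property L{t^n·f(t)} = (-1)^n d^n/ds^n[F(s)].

L{e^(-4t)} = 1/(s+4). d/ds[1/(s+4)] = -1/(s+4)². d²/ds²[1/(s+4)] = 2/(s+4)³. So L{t²·e^(-4t)} = (-1)² · 2/(s+4)³ = 2/(s+4)³. Then L{2·t²·e^(-4t)} = 2·2/(s+4)³ = 4/(s+4)³

Final answer: 4/(s+4)³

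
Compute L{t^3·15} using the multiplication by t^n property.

L{15} = 15/s. d^1/ds^1[1/s] = -1/s². d^2/ds^2[1/s] = 2/s^3. d^3/ds^3[1/s] = -6/s^4. So L{t^3} = (-1)^{3}·-6/s^4 = 6/s^4. Then L{t^3·15} = 15·6/s^4 = 90/s^4

Final answer: 90/s^4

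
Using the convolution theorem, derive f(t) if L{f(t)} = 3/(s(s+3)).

3/(s(s+3)) = (3/s)·(1/(s+3)) = L{3}·L{e^(-3t)}. By convolution, f(t) = 3*e^(-3t) = ∫₀ᵗ 3·e^(-3τ) dτ = 3·(1 - e^(-3t))/3

Final answer: 3·(1 - e^(-3t))/3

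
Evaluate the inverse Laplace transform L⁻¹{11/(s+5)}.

L⁻¹{1/(s-a)} = e^(at), so L⁻¹{1/(s+5)} = e^(-5t), and L⁻¹{11/(s+5)} = 11·e^(-5t)

Final answer: 11·e^(-5t)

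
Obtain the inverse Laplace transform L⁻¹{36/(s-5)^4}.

L⁻¹{n!/(s-a)^(n+1)} = t^n·e^(at) with n=3, a=5. So L⁻¹{6/(s-5)^4} = t^3·e^(5t), and L⁻¹{36/(s-5)^4} = (36/6)·t^3·e^(5t) = 6·t^3·e^(5t)

Final answer: 6·t^3·e^(5t)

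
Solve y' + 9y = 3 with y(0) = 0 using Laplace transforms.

sY + 9Y = 3/s. Y = 3/(s(s+9)). Partial fractions: Y = 1/3/s - 1/3/(s+9)

Final answer: y(t) = 1/3(1 - e^(-9t))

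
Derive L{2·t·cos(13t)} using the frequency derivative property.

L{cos(13t)} = s/(s² + 169). Derivative: d/ds[s/(s² + 169)] = [(s² + 169) - s·2s]/(s² + 169)² = (169 - s²)/(s² + 169)². So L{t·cos(13t)} = -F'(s) = (s² - 169)/(s² + 169)². Then L{2·t·cos(13t)} = 2·(s² - 169)/(s² + 169)²

Final answer: 2·(s² - 169)/(s² + 169)²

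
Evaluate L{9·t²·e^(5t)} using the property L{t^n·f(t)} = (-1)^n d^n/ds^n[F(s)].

L{e^(5t)} = 1/(s-5). d/ds[1/(s-5)] = -1/(s-5)². d²/ds²[1/(s-5)] = 2/(s-5)³. So L{t²·e^(5t)} = (-1)² · 2/(s-5)³ = 2/(s-5)³. Then L{9·t²·e^(5t)} = 9·2/(s-5)³ = 18/(s-5)³

Final answer: 18/(s-5)³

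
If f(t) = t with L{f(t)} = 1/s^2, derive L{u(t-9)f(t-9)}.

Time shift theorem: L{u(t-a)f(t-a)} = e^(-as)F(s). Here a=9, F(s) = 1/s^2, so L{u(t-9)f(t-9)} = e^(-9s)·1/s^2

Final answer: e^(-9s)·1/s^2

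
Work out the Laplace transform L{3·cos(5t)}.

L{cos(ωt)} = s/(s² + ω²), so L{cos(5t)} = s/(s² + 25). Then L{3·cos(5t)} = 3·s/(s² + 25) = 3s/(s² + 25)

Final answer: 3s/(s² + 25)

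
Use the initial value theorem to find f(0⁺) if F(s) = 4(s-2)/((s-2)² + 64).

f(0⁺) = lim_{s→∞} sF(s) = lim_{s→∞} 4s(s-2)/((s-2)² + 64) = 4

Final answer: 4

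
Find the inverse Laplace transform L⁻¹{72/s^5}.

L⁻¹{n!/s^(n+1)} = t^n with n=4. So L⁻¹{24/s^5} = t^4, and L⁻¹{72/s^5} = (72/24)·t^4 = 3·t^4

Final answer: 3·t^4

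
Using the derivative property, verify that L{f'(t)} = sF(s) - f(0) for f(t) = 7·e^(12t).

f'(t) = 84e^(12t). Direct: L{f'(t)} = 84/(s-12). Property: s·7/(s-12) - 7 = (7s - 7(s-12))/(s-12) = 84/(s-12). ✓

Final answer: 84/(s-12)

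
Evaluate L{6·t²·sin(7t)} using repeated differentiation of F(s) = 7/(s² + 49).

F(s) = 7/(s² + 49). F'(s) = -14s/(s² + 49)². F''(s) = -14(49 - 3s²)/(s² + 49)³ = (42s² - 686)/(s² + 49)³. So L{t²·sin(7t)} = (-1)² F''(s) = (42s² - 686)/(s² + 49)³. Then L{6·t²·sin(7t)} = 6·(42s² - 686)/(s² + 49)³ = (252s² - 4116)/(s² + 49)³

Final answer: (252s² - 4116)/(s² + 49)³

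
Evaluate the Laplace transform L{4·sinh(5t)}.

L{sinh(ωt)} = ω/(s² - ω²), so L{sinh(5t)} = 5/(s² - 25). Then L{4·sinh(5t)} = 4·5/(s² - 25) = 20/(s² - 25)

Final answer: 20/(s² - 25)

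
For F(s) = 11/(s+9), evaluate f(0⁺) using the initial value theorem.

f(0⁺) = lim_{s→∞} s·11/(s+9) = lim_{s→∞} 11s/(s+9) = 11

Final answer: 11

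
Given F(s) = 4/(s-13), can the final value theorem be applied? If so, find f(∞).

sF(s) = 4s/(s-13) has a pole at s = 13 in the right half-plane. Theorem does NOT apply (unstable system; f(t) = 4·e^(13t) grows without bound).

Final answer: Not applicable (unstable)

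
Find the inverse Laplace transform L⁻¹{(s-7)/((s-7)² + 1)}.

Using frequency shift, L⁻¹{(s-7)/((s-7)² + 1)} = e^(7t)·cos(t)

Final answer: e^(7t)·cos(t)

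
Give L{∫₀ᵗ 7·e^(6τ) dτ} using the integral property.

L{∫₀ᵗ f(τ)dτ} = F(s)/s with F(s) = 7/(s-6), so L{∫₀ᵗ 7·e^(6τ) dτ} = 7/(s(s-6))

Final answer: 7/(s(s-6))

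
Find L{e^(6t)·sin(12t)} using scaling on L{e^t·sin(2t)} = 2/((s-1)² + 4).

Scaling with a=6: L{e^(6t)·sin(12t)} = (1/6) · 2/((s/6-1)² + 4). Simplifying: 12/((s-6)² + 144)

Final answer: 12/((s-6)² + 144)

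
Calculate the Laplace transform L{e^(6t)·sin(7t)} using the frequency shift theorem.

Frequency shift: L{e^(at)f(t)} = F(s-a). L{e^(6t)·sin(7t)} = 7/((s-6)² + 49)

Final answer: 7/((s-6)² + 49)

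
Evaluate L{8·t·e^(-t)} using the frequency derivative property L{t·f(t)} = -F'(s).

L{e^(-t)} = 1/(s+1). By frequency derivative: L{t·e^(-t)} = -d/ds[1/(s+1)] = -(-1)/(s+1)² = 1/(s+1)². Then L{8·t·e^(-t)} = 8·1/(s+1)² = 8/(s+1)²

Final answer: 8/(s+1)²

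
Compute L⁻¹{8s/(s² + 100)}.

This is the form c·s/(s² + a²) with a = 10, c = 8. L⁻¹ = 8·cos(10t)

Final answer: 8·cos(10t)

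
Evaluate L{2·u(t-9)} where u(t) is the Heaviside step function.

L{u(t-a)} = e^(-as)/s. Here a=9, so L{u(t-9)} = e^(-9s)/s, and L{2·u(t-9)} = 2·e^(-9s)/s

Final answer: 2·e^(-9s)/s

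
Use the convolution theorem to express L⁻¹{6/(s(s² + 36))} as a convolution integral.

6/(s(s² + 36)) = (1/s)·(6/(s² + 36)) = L{1}·L{sin(6t)}. So f(t) = 1*(sin(6t)) = ∫₀ᵗ sin(6τ) dτ

Final answer: ∫₀ᵗ sin(6τ) dτ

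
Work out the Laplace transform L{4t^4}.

L{4t^4} = 4 · L{t^4} = 4 · 24/s^5 = 96/s^5

Final answer: 96/s^5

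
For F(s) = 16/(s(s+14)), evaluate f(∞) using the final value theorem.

f(∞) = lim_{s→0} s·16/(s(s+14)) = lim_{s→0} 16/(s+14) = 16/14 = 8/7

Final answer: 8/7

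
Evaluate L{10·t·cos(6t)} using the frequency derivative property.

L{cos(6t)} = s/(s² + 36). Derivative: d/ds[s/(s² + 36)] = [(s² + 36) - s·2s]/(s² + 36)² = (36 - s²)/(s² + 36)². So L{t·cos(6t)} = -F'(s) = (s² - 36)/(s² + 36)². Then L{10·t·cos(6t)} = 10·(s² - 36)/(s² + 36)²

Final answer: 10·(s² - 36)/(s² + 36)²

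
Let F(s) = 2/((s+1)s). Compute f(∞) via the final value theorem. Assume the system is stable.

f(∞) = lim_{s→0} sF(s) = lim_{s→0} 2/(s+1) = 2

Final answer: 2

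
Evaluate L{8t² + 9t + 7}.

L{8t² + 9t + 7} = 8·2/s³ + 9/s² + 7/s = 16/s³ + 9/s² + 7/s

Final answer: 16/s³ + 9/s² + 7/s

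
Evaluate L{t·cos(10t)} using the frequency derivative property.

L{cos(10t)} = s/(s² + 100). Derivative: d/ds[s/(s² + 100)] = [(s² + 100) - s·2s]/(s² + 100)² = (100 - s²)/(s² + 100)². So L{t·cos(10t)} = -F'(s) = (s² - 100)/(s² + 100)²

Final answer: (s² - 100)/(s² + 100)²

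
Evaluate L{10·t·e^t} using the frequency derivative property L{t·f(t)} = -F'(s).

L{e^t} = 1/(s-1). By frequency derivative: L{t·e^t} = -d/ds[1/(s-1)] = -(-1)/(s-1)² = 1/(s-1)². Then L{10·t·e^t} = 10·1/(s-1)² = 10/(s-1)²

Final answer: 10/(s-1)²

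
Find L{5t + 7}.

L{5t + 7} = 5·L{t} + 7·L{1} = 5/s² + 7/s

Final answer: 5/s² + 7/s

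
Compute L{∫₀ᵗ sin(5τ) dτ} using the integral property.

L{∫₀ᵗ f(τ)dτ} = F(s)/s with F(s) = 5/(s² + 25), so the result is (5/(s² + 25))/s = 5/(s(s² + 25))

Final answer: 5/(s(s² + 25))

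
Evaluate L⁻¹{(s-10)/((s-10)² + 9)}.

Using frequency shift: L⁻¹{(s-a)/((s-a)² + b²)} = e^(at)cos(bt). Here a=10, b=3

Final answer: e^(10t)·cos(3t)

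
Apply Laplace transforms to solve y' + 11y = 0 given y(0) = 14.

L{y'} + 11L{y} = 0. sY - 14 + 11Y = 0. Y(s+11) = 14. Y = 14/(s+11)

Final answer: y(t) = 14e^(-11t)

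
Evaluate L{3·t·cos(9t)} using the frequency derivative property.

L{cos(9t)} = s/(s² + 81). Derivative: d/ds[s/(s² + 81)] = [(s² + 81) - s·2s]/(s² + 81)² = (81 - s²)/(s² + 81)². So L{t·cos(9t)} = -F'(s) = (s² - 81)/(s² + 81)². Then L{3·t·cos(9t)} = 3·(s² - 81)/(s² + 81)²

Final answer: 3·(s² - 81)/(s² + 81)²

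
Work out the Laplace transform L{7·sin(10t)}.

L{sin(ωt)} = ω/(s² + ω²), so L{sin(10t)} = 10/(s² + 100). Then L{7·sin(10t)} = 7·10/(s² + 100) = 70/(s² + 100)

Final answer: 70/(s² + 100)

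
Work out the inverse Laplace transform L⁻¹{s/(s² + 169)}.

L⁻¹{s/(s² + 169)} = cos(13t)

Final answer: cos(13t)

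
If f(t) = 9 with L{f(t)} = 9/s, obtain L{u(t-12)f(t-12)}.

Time shift theorem: L{u(t-a)f(t-a)} = e^(-as)F(s). Here a=12, F(s) = 9/s, so L{u(t-12)f(t-12)} = e^(-12s)·9/s

Final answer: e^(-12s)·9/s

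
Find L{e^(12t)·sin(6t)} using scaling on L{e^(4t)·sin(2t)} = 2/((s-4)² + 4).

Scaling with a=3: L{e^(12t)·sin(6t)} = (1/3) · 2/((s/3-4)² + 4). Simplifying: 6/((s-12)² + 36)

Final answer: 6/((s-12)² + 36)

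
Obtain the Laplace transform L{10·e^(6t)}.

L{e^(at)} = 1/(s-a), so L{e^(6t)} = 1/(s-6). Then L{10·e^(6t)} = 10/(s-6)

Final answer: 10/(s-6)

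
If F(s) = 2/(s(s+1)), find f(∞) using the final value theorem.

f(∞) = lim_{s→0} s·2/(s(s+1)) = lim_{s→0} 2/(s+1) = 2/1 = 2

Final answer: 2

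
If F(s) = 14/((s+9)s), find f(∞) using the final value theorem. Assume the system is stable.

f(∞) = lim_{s→0} sF(s) = lim_{s→0} 14/(s+9) = 14/9

Final answer: 14/9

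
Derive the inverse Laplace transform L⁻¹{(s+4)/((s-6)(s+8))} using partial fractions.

Using partial fractions, f(t) = (10e^(6t) + 4e^(-8t))/14

Final answer: (10e^(6t) + 4e^(-8t))/14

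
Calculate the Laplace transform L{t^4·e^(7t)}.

L{t^n·e^(at)} = n!/(s-a)^(n+1), so L{t^4·e^(7t)} = 24/(s-7)^5

Final answer: 24/(s-7)^5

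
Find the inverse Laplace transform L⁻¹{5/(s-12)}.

L⁻¹{1/(s-a)} = e^(at), so L⁻¹{1/(s-12)} = e^(12t), and L⁻¹{5/(s-12)} = 5·e^(12t)

Final answer: 5·e^(12t)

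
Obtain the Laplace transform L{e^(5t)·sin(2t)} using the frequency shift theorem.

Frequency shift: L{e^(at)f(t)} = F(s-a). L{e^(5t)·sin(2t)} = 2/((s-5)² + 4)

Final answer: 2/((s-5)² + 4)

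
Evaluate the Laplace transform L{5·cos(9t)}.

L{cos(ωt)} = s/(s² + ω²), so L{cos(9t)} = s/(s² + 81). Then L{5·cos(9t)} = 5·s/(s² + 81) = 5s/(s² + 81)

Final answer: 5s/(s² + 81)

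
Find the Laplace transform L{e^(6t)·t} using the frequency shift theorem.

L{e^(at)·t^n} = n!/(s-a)^(n+1), so L{e^(6t)·t} = 1/(s-6)^2

Final answer: 1/(s-6)^2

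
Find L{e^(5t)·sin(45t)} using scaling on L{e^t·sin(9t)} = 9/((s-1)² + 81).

Scaling with a=5: L{e^(5t)·sin(45t)} = (1/5) · 9/((s/5-1)² + 81). Simplifying: 45/((s-5)² + 2025)

Final answer: 45/((s-5)² + 2025)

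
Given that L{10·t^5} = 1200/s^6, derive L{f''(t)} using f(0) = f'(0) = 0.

L{f''(t)} = s²F(s) - sf(0) - f'(0) = s²·1200/s^6 - 0 - 0 = 1200/s^4

Final answer: 1200/s^4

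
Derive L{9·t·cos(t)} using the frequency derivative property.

L{cos(t)} = s/(s² + 1). Derivative: d/ds[s/(s² + 1)] = [(s² + 1) - s·2s]/(s² + 1)² = (1 - s²)/(s² + 1)². So L{t·cos(t)} = -F'(s) = (s² - 1)/(s² + 1)². Then L{9·t·cos(t)} = 9·(s² - 1)/(s² + 1)²

Final answer: 9·(s² - 1)/(s² + 1)²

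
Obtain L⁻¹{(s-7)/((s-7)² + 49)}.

Using frequency shift: L⁻¹{(s-a)/((s-a)² + b²)} = e^(at)cos(bt). Here a=7, b=7

Final answer: e^(7t)·cos(7t)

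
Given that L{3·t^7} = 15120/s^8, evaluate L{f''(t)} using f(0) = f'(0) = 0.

L{f''(t)} = s²F(s) - sf(0) - f'(0) = s²·15120/s^8 - 0 - 0 = 15120/s^6

Final answer: 15120/s^6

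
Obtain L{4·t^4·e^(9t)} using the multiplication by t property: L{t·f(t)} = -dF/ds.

Using L{t^n·e^(at)} = n!/(s-a)^(n+1), L{t^4·e^(9t)} = 24/(s-9)^5, so L{4·t^4·e^(9t)} = 4·24/(s-9)^5 = 96/(s-9)^5

Final answer: 96/(s-9)^5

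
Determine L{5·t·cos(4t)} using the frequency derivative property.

L{cos(4t)} = s/(s² + 16). Derivative: d/ds[s/(s² + 16)] = [(s² + 16) - s·2s]/(s² + 16)² = (16 - s²)/(s² + 16)². So L{t·cos(4t)} = -F'(s) = (s² - 16)/(s² + 16)². Then L{5·t·cos(4t)} = 5·(s² - 16)/(s² + 16)²

Final answer: 5·(s² - 16)/(s² + 16)²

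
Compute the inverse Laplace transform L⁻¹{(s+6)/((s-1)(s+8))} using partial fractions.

Using partial fractions, f(t) = (7e^t + 2e^(-8t))/9

Final answer: (7e^t + 2e^(-8t))/9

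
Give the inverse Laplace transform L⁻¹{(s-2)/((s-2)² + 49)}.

Using frequency shift, L⁻¹{(s-2)/((s-2)² + 49)} = e^(2t)·cos(7t)

Final answer: e^(2t)·cos(7t)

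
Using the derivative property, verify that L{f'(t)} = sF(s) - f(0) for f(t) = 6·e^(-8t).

f'(t) = -48e^(-8t). Direct: L{f'(t)} = -48/(s+8). Property: s·6/(s+8) - 6 = (6s - 6(s+8))/(s+8) = -48/(s+8). ✓

Final answer: -48/(s+8)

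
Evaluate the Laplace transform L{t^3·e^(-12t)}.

L{t^n·e^(at)} = n!/(s-a)^(n+1), so L{t^3·e^(-12t)} = 6/(s+12)^4

Final answer: 6/(s+12)^4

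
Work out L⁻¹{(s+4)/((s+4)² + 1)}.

Using frequency shift: L⁻¹{(s-a)/((s-a)² + b²)} = e^(at)cos(bt). Here a=-4, b=1

Final answer: e^(-4t)·cos(t)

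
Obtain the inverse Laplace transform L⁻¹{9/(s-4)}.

L⁻¹{1/(s-a)} = e^(at), so L⁻¹{1/(s-4)} = e^(4t), and L⁻¹{9/(s-4)} = 9·e^(4t)

Final answer: 9·e^(4t)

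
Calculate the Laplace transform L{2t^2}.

L{2t^2} = 2 · L{t^2} = 2 · 2/s^3 = 4/s^3

Final answer: 4/s^3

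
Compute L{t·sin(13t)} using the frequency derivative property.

L{sin(13t)} = 13/(s² + 169). By L{t·f(t)} = -F'(s): -d/ds[13/(s² + 169)] = -(13)·(-2s)/(s² + 169)² = 26s/(s² + 169)²

Final answer: 26s/(s² + 169)²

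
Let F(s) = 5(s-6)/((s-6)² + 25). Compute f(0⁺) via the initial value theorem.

f(0⁺) = lim_{s→∞} sF(s) = lim_{s→∞} 5s(s-6)/((s-6)² + 25) = 5

Final answer: 5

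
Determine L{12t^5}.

L{t^n} = n!/s^(n+1). So L{12t^5} = 12·5!/s^6 = 1440/s^6

Final answer: 1440/s^6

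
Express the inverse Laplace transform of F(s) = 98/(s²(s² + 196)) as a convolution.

98/(s²(s² + 196)) = (1/s²)·(98/(s² + 196)) = L{t}·L{7·sin(14t)}. So f(t) = t*(7·sin(14t)) = ∫₀ᵗ 7τ·sin(14(t-τ)) dτ

Final answer: ∫₀ᵗ 7τ·sin(14(t-τ)) dτ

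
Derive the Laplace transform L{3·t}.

L{t^n} = n!/s^(n+1), so L{t} = 1/s^2. Then L{3·t} = 3·1/s^2 = 3/s^2

Final answer: 3/s^2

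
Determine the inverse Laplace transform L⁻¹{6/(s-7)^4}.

L⁻¹{n!/(s-a)^(n+1)} = t^n·e^(at), so L⁻¹{6/(s-7)^4} = t^3·e^(7t)

Final answer: t^3·e^(7t)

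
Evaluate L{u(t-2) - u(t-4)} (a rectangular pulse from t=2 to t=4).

L{u(t-a)} = e^(-as)/s. L{u(t-2) - u(t-4)} = (e^(-2s) - e^(-4s))/s

Final answer: (e^(-2s) - e^(-4s))/s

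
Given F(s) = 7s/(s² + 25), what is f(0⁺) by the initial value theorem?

f(0⁺) = lim_{s→∞} s·7s/(s² + 25) = lim_{s→∞} 7s²/(s² + 25) = 7

Final answer: 7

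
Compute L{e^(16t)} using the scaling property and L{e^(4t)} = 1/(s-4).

Using L{f(at)} = (1/a)F(s/a) with a=4 and f(t) = e^(4t): L{e^(16t)} = (1/4) · 1/((s/4)-4) = (1/4) · 4/(s-16) = 1/(s-16)

Final answer: 1/(s-16)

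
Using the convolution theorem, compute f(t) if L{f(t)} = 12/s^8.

12/s^8 = (12/s)·(1/s^7) = L{12}·L{t^6/720}. By convolution, f(t) = 12*t^6/720 = ∫₀ᵗ 12·τ^6/720 dτ = 12·t^7/5040

Final answer: 12·t^7/5040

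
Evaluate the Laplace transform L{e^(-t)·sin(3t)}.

L{e^(at)·sin(ωt)} = ω/((s-a)² + ω²), so L{e^(-t)·sin(3t)} = 3/((s+1)² + 9)

Final answer: 3/((s+1)² + 9)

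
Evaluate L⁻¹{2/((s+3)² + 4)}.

Form: b/((s-a)² + b²) → e^(at)sin(bt). With a=-3, b=2

Final answer: e^(-3t)·sin(2t)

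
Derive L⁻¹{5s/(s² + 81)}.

This is the form c·s/(s² + a²) with a = 9, c = 5. L⁻¹ = 5·cos(9t)

Final answer: 5·cos(9t)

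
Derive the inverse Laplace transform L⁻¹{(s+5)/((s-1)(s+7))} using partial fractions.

Using partial fractions, f(t) = (6e^t + 2e^(-7t))/8

Final answer: (6e^t + 2e^(-7t))/8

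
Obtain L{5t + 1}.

L{5t + 1} = 5·L{t} + L{1} = 5/s² + 1/s

Final answer: 5/s² + 1/s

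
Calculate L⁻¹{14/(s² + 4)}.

This is the form c·a/(s² + a²) with a = 2, c = 7. L⁻¹ = 7·sin(2t)

Final answer: 7·sin(2t)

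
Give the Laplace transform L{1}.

L{1} = 1 · L{1} = 1/s

Final answer: 1/s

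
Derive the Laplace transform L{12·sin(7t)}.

L{sin(ωt)} = ω/(s² + ω²), so L{sin(7t)} = 7/(s² + 49). Then L{12·sin(7t)} = 12·7/(s² + 49) = 84/(s² + 49)

Final answer: 84/(s² + 49)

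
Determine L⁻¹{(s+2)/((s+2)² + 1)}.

Using frequency shift: L⁻¹{(s-a)/((s-a)² + b²)} = e^(at)cos(bt). Here a=-2, b=1

Final answer: e^(-2t)·cos(t)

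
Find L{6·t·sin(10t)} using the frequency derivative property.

L{sin(10t)} = 10/(s² + 100). By L{t·f(t)} = -F'(s): -d/ds[10/(s² + 100)] = -(10)·(-2s)/(s² + 100)² = 20s/(s² + 100)². Then L{6·t·sin(10t)} = 6·20s/(s² + 100)² = 120s/(s² + 100)²

Final answer: 120s/(s² + 100)²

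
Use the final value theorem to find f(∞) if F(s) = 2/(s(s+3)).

f(∞) = lim_{s→0} s·2/(s(s+3)) = lim_{s→0} 2/(s+3) = 2/3 = 2/3

Final answer: 2/3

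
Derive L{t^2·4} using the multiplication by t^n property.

L{4} = 4/s. d^1/ds^1[1/s] = -1/s². d^2/ds^2[1/s] = 2/s^3. So L{t^2} = (-1)^{2}·2/s^3 = 2/s^3. Then L{t^2·4} = 4·2/s^3 = 8/s^3

Final answer: 8/s^3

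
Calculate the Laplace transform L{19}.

L{19} = 19 · L{1} = 19/s

Final answer: 19/s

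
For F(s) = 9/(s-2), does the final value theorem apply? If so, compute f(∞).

sF(s) = 9s/(s-2) has a pole at s = 2 in the right half-plane. Theorem does NOT apply (unstable system; f(t) = 9·e^(2t) grows without bound).

Final answer: Not applicable (unstable)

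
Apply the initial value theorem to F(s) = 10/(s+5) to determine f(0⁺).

f(0⁺) = lim_{s→∞} s·10/(s+5) = lim_{s→∞} 10s/(s+5) = 10

Final answer: 10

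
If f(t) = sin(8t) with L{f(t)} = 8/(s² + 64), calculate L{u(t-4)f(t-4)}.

Time shift theorem: L{u(t-a)f(t-a)} = e^(-as)F(s). Here a=4, F(s) = 8/(s² + 64), so L{u(t-4)f(t-4)} = e^(-4s)·8/(s² + 64)

Final answer: e^(-4s)·8/(s² + 64)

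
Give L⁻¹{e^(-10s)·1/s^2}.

L⁻¹{1/s^2} = t. By the time shift theorem, L⁻¹{e^(-as)F(s)} = u(t-a)f(t-a) with a=10, so L⁻¹{e^(-10s)·1/s^2} = u(t-10)·(t-10)

Final answer: u(t-10)·(t-10)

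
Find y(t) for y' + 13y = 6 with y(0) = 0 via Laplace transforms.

sY + 13Y = 6/s. Y = 6/(s(s+13)). Partial fractions: Y = 6/13/s - 6/13/(s+13)

Final answer: y(t) = 6/13(1 - e^(-13t))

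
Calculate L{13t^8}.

L{t^n} = n!/s^(n+1). So L{13t^8} = 13·8!/s^9 = 524160/s^9

Final answer: 524160/s^9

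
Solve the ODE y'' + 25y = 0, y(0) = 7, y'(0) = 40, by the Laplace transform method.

L{y''} + 25L{y} = 0. s²Y - 7s - 40 + 25Y = 0. Y(s² + 25) = 7s + 40. Y = (7s + 40)/(s² + 25). Inverting: y(t) = 7cos(5t) + 8sin(5t)

Final answer: y(t) = 7cos(5t) + 8sin(5t)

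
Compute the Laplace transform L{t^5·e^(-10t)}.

L{t^n·e^(at)} = n!/(s-a)^(n+1), so L{t^5·e^(-10t)} = 120/(s+10)^6

Final answer: 120/(s+10)^6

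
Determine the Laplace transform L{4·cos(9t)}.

L{cos(ωt)} = s/(s² + ω²), so L{cos(9t)} = s/(s² + 81). Then L{4·cos(9t)} = 4·s/(s² + 81) = 4s/(s² + 81)

Final answer: 4s/(s² + 81)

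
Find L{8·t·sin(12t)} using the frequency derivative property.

L{sin(12t)} = 12/(s² + 144). By L{t·f(t)} = -F'(s): -d/ds[12/(s² + 144)] = -(12)·(-2s)/(s² + 144)² = 24s/(s² + 144)². Then L{8·t·sin(12t)} = 8·24s/(s² + 144)² = 192s/(s² + 144)²

Final answer: 192s/(s² + 144)²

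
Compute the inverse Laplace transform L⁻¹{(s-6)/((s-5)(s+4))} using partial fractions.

Using partial fractions, f(t) = (-e^(5t) + 10e^(-4t))/9

Final answer: (-e^(5t) + 10e^(-4t))/9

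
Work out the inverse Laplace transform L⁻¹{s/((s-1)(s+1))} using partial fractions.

Using partial fractions, f(t) = (e^t + e^(-t))/2

Final answer: (e^t + e^(-t))/2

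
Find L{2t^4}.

L{t^n} = n!/s^(n+1). So L{2t^4} = 2·4!/s^5 = 48/s^5

Final answer: 48/s^5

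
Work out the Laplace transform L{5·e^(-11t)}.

L{e^(at)} = 1/(s-a), so L{e^(-11t)} = 1/(s+11). Then L{5·e^(-11t)} = 5/(s+11)

Final answer: 5/(s+11)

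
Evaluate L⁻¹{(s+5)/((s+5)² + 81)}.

Using frequency shift: L⁻¹{(s-a)/((s-a)² + b²)} = e^(at)cos(bt). Here a=-5, b=9

Final answer: e^(-5t)·cos(9t)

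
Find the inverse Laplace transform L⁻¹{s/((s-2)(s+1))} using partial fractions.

Using partial fractions, f(t) = (2e^(2t) + e^(-t))/3

Final answer: (2e^(2t) + e^(-t))/3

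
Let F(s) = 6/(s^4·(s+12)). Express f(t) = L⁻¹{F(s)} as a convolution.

6/(s^4·(s+12)) = (6/s^4)·(1/(s+12)) = L{t^3}·L{e^(-12t)}. So f(t) = t^3*e^(-12t) = ∫₀ᵗ τ^3·e^(-12(t-τ)) dτ

Final answer: ∫₀ᵗ τ^3·e^(-12(t-τ)) dτ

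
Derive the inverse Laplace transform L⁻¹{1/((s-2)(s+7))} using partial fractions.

Decompose: A/(s-2) + B/(s+7). A = 1/9, B = -1/9. f(t) = (e^(2t) - e^(-7t))/9

Final answer: (e^(2t) - e^(-7t))/9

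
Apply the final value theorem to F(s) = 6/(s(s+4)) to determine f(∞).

f(∞) = lim_{s→0} s·6/(s(s+4)) = lim_{s→0} 6/(s+4) = 6/4 = 3/2

Final answer: 3/2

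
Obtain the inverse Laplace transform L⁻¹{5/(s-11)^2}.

L⁻¹{n!/(s-a)^(n+1)} = t^n·e^(at) with n=1, a=11. So L⁻¹{1/(s-11)^2} = t·e^(11t), and L⁻¹{5/(s-11)^2} = (5/1)·t·e^(11t) = 5·t·e^(11t)

Final answer: 5·t·e^(11t)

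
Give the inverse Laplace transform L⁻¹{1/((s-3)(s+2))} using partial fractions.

Decompose: A/(s-3) + B/(s+2). A = 1/5, B = -1/5. f(t) = (e^(3t) - e^(-2t))/5

Final answer: (e^(3t) - e^(-2t))/5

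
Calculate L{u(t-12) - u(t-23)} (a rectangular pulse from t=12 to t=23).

L{u(t-a)} = e^(-as)/s. L{u(t-12) - u(t-23)} = (e^(-12s) - e^(-23s))/s

Final answer: (e^(-12s) - e^(-23s))/s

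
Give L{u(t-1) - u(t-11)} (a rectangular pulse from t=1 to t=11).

L{u(t-a)} = e^(-as)/s. L{u(t-1) - u(t-11)} = (e^(-s) - e^(-11s))/s

Final answer: (e^(-s) - e^(-11s))/s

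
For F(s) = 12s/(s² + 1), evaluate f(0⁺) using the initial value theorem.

f(0⁺) = lim_{s→∞} s·12s/(s² + 1) = lim_{s→∞} 12s²/(s² + 1) = 12

Final answer: 12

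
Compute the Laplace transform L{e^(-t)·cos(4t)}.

L{e^(at)·cos(ωt)} = (s-a)/((s-a)² + ω²), so L{e^(-t)·cos(4t)} = (s+1)/((s+1)² + 16)

Final answer: (s+1)/((s+1)² + 16)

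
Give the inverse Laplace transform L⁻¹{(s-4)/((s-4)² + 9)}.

Using frequency shift, L⁻¹{(s-4)/((s-4)² + 9)} = e^(4t)·cos(3t)

Final answer: e^(4t)·cos(3t)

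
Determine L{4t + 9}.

L{4t + 9} = 4·L{t} + 9·L{1} = 4/s² + 9/s

Final answer: 4/s² + 9/s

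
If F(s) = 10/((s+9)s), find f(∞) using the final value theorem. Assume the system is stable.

f(∞) = lim_{s→0} sF(s) = lim_{s→0} 10/(s+9) = 10/9

Final answer: 10/9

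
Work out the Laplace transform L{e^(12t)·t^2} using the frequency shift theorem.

L{e^(at)·t^n} = n!/(s-a)^(n+1), so L{e^(12t)·t^2} = 2/(s-12)^3

Final answer: 2/(s-12)^3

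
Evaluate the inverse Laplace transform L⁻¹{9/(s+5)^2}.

L⁻¹{n!/(s-a)^(n+1)} = t^n·e^(at) with n=1, a=-5. So L⁻¹{1/(s+5)^2} = t·e^(-5t), and L⁻¹{9/(s+5)^2} = (9/1)·t·e^(-5t) = 9·t·e^(-5t)

Final answer: 9·t·e^(-5t)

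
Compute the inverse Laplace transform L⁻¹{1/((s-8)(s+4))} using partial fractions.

Decompose: A/(s-8) + B/(s+4). A = 1/12, B = -1/12. f(t) = (e^(8t) - e^(-4t))/12

Final answer: (e^(8t) - e^(-4t))/12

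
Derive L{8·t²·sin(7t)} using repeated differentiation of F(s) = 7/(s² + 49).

F(s) = 7/(s² + 49). F'(s) = -14s/(s² + 49)². F''(s) = -14(49 - 3s²)/(s² + 49)³ = (42s² - 686)/(s² + 49)³. So L{t²·sin(7t)} = (-1)² F''(s) = (42s² - 686)/(s² + 49)³. Then L{8·t²·sin(7t)} = 8·(42s² - 686)/(s² + 49)³ = (336s² - 5488)/(s² + 49)³

Final answer: (336s² - 5488)/(s² + 49)³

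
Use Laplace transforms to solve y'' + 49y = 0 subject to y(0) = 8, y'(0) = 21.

L{y''} + 49L{y} = 0. s²Y - 8s - 21 + 49Y = 0. Y(s² + 49) = 8s + 21. Y = (8s + 21)/(s² + 49). Inverting: y(t) = 8cos(7t) + 3sin(7t)

Final answer: y(t) = 8cos(7t) + 3sin(7t)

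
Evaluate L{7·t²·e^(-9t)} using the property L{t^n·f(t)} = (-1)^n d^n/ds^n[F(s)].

L{e^(-9t)} = 1/(s+9). d/ds[1/(s+9)] = -1/(s+9)². d²/ds²[1/(s+9)] = 2/(s+9)³. So L{t²·e^(-9t)} = (-1)² · 2/(s+9)³ = 2/(s+9)³. Then L{7·t²·e^(-9t)} = 7·2/(s+9)³ = 14/(s+9)³

Final answer: 14/(s+9)³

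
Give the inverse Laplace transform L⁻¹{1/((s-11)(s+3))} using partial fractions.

Decompose: A/(s-11) + B/(s+3). A = 1/14, B = -1/14. f(t) = (e^(11t) - e^(-3t))/14

Final answer: (e^(11t) - e^(-3t))/14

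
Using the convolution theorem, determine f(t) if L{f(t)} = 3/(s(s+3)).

3/(s(s+3)) = (3/s)·(1/(s+3)) = L{3}·L{e^(-3t)}. By convolution, f(t) = 3*e^(-3t) = ∫₀ᵗ 3·e^(-3τ) dτ = 3·(1 - e^(-3t))/3

Final answer: 3·(1 - e^(-3t))/3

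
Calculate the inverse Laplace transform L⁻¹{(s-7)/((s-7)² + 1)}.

Using frequency shift, L⁻¹{(s-7)/((s-7)² + 1)} = e^(7t)·cos(t)

Final answer: e^(7t)·cos(t)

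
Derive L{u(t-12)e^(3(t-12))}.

u(t-a)f(t-a) with f(t)=e^(3t). L{e^(3t)} = 1/(s-3). By time shift: e^(-12s)/(s-3)

Final answer: e^(-12s)/(s-3)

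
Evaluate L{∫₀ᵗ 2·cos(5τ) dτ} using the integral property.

L{∫₀ᵗ f(τ)dτ} = F(s)/s with F(s) = 2s/(s² + 25), so the result is (2s/(s² + 25))/s = 2/(s² + 25)

Final answer: 2/(s² + 25)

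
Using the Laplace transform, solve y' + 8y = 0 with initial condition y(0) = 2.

L{y'} + 8L{y} = 0. sY - 2 + 8Y = 0. Y(s+8) = 2. Y = 2/(s+8)

Final answer: y(t) = 2e^(-8t)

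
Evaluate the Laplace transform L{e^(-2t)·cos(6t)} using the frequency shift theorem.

Frequency shift: L{e^(at)f(t)} = F(s-a). L{e^(-2t)·cos(6t)} = (s+2)/((s+2)² + 36)

Final answer: (s+2)/((s+2)² + 36)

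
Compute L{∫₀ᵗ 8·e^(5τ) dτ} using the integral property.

L{∫₀ᵗ f(τ)dτ} = F(s)/s with F(s) = 8/(s-5), so L{∫₀ᵗ 8·e^(5τ) dτ} = 8/(s(s-5))

Final answer: 8/(s(s-5))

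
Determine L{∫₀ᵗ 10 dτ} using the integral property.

L{∫₀ᵗ f(τ)dτ} = F(s)/s with f(t) = 10. F(s) = 10/s, so L{∫₀ᵗ 10 dτ} = (10/s)/s = 10/s². (Check: ∫₀ᵗ 10 dτ = 10t.)

Final answer: 10/s²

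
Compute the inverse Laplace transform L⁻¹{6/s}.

L⁻¹{c/s} = c, so L⁻¹{6/s} = 6

Final answer: 6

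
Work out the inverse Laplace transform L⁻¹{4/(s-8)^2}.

L⁻¹{n!/(s-a)^(n+1)} = t^n·e^(at) with n=1, a=8. So L⁻¹{1/(s-8)^2} = t·e^(8t), and L⁻¹{4/(s-8)^2} = (4/1)·t·e^(8t) = 4·t·e^(8t)

Final answer: 4·t·e^(8t)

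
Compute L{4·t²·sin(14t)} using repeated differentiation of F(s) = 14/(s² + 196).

F(s) = 14/(s² + 196). F'(s) = -28s/(s² + 196)². F''(s) = -28(196 - 3s²)/(s² + 196)³ = (84s² - 5488)/(s² + 196)³. So L{t²·sin(14t)} = (-1)² F''(s) = (84s² - 5488)/(s² + 196)³. Then L{4·t²·sin(14t)} = 4·(84s² - 5488)/(s² + 196)³ = (336s² - 21952)/(s² + 196)³

Final answer: (336s² - 21952)/(s² + 196)³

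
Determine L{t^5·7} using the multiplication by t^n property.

L{7} = 7/s. d^1/ds^1[1/s] = -1/s². d^2/ds^2[1/s] = 2/s^3. d^3/ds^3[1/s] = -6/s^4. d^4/ds^4[1/s] = 24/s^5. d^5/ds^5[1/s] = -120/s^6. So L{t^5} = (-1)^{5}·-120/s^6 = 120/s^6. Then L{t^5·7} = 7·120/s^6 = 840/s^6

Final answer: 840/s^6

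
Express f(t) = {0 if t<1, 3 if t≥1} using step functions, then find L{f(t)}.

f(t) = 3·u(t-1). L{u(t-1)} = e^(-s)/s, so L{f(t)} = 3·e^(-s)/s

Final answer: 3·e^(-s)/s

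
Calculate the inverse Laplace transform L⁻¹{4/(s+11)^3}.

L⁻¹{n!/(s-a)^(n+1)} = t^n·e^(at) with n=2, a=-11. So L⁻¹{2/(s+11)^3} = t^2·e^(-11t), and L⁻¹{4/(s+11)^3} = (4/2)·t^2·e^(-11t) = 2·t^2·e^(-11t)

Final answer: 2·t^2·e^(-11t)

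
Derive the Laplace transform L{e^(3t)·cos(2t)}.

L{e^(at)·cos(ωt)} = (s-a)/((s-a)² + ω²), so L{e^(3t)·cos(2t)} = (s-3)/((s-3)² + 4)

Final answer: (s-3)/((s-3)² + 4)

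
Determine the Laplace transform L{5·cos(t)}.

L{cos(ωt)} = s/(s² + ω²), so L{cos(t)} = s/(s² + 1). Then L{5·cos(t)} = 5·s/(s² + 1) = 5s/(s² + 1)

Final answer: 5s/(s² + 1)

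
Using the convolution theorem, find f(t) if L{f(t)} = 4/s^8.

4/s^8 = (4/s)·(1/s^7) = L{4}·L{t^6/720}. By convolution, f(t) = 4*t^6/720 = ∫₀ᵗ 4·τ^6/720 dτ = 4·t^7/5040

Final answer: 4·t^7/5040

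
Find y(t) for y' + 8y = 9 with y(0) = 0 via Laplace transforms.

sY + 8Y = 9/s. Y = 9/(s(s+8)). Partial fractions: Y = 9/8/s - 9/8/(s+8)

Final answer: y(t) = 9/8(1 - e^(-8t))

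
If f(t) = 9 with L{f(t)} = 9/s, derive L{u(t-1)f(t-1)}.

Time shift theorem: L{u(t-a)f(t-a)} = e^(-as)F(s). Here a=1, F(s) = 9/s, so L{u(t-1)f(t-1)} = e^(-s)·9/s

Final answer: e^(-s)·9/s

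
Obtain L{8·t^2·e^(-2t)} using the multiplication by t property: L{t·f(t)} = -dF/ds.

Using L{t^n·e^(at)} = n!/(s-a)^(n+1), L{t^2·e^(-2t)} = 2/(s+2)^3, so L{8·t^2·e^(-2t)} = 8·2/(s+2)^3 = 16/(s+2)^3

Final answer: 16/(s+2)^3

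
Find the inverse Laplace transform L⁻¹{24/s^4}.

L⁻¹{n!/s^(n+1)} = t^n with n=3. So L⁻¹{6/s^4} = t^3, and L⁻¹{24/s^4} = (24/6)·t^3 = 4·t^3

Final answer: 4·t^3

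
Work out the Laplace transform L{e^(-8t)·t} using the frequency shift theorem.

L{e^(at)·t^n} = n!/(s-a)^(n+1), so L{e^(-8t)·t} = 1/(s+8)^2

Final answer: 1/(s+8)^2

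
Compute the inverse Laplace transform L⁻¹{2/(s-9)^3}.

L⁻¹{n!/(s-a)^(n+1)} = t^n·e^(at), so L⁻¹{2/(s-9)^3} = t^2·e^(9t)

Final answer: t^2·e^(9t)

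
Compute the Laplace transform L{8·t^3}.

L{t^n} = n!/s^(n+1), so L{t^3} = 6/s^4. Then L{8·t^3} = 8·6/s^4 = 48/s^4

Final answer: 48/s^4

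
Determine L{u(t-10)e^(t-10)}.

u(t-a)f(t-a) with f(t)=e^t. L{e^t} = 1/(s-1). By time shift: e^(-10s)/(s-1)

Final answer: e^(-10s)/(s-1)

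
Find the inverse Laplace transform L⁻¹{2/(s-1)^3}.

L⁻¹{n!/(s-a)^(n+1)} = t^n·e^(at) with n=2, a=1. So L⁻¹{2/(s-1)^3} = t^2·e^t

Final answer: t^2·e^t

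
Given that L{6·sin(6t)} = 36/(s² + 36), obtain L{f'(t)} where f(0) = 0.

L{f'(t)} = s·F(s) - f(0) = s·36/(s² + 36) - 0 = 36s/(s² + 36)

Final answer: 36s/(s² + 36)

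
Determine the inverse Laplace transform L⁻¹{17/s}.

L⁻¹{c/s} = c, so L⁻¹{17/s} = 17

Final answer: 17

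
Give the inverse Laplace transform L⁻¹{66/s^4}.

L⁻¹{n!/s^(n+1)} = t^n with n=3. So L⁻¹{6/s^4} = t^3, and L⁻¹{66/s^4} = (66/6)·t^3 = 11·t^3

Final answer: 11·t^3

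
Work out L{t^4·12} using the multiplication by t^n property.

L{12} = 12/s. d^1/ds^1[1/s] = -1/s². d^2/ds^2[1/s] = 2/s^3. d^3/ds^3[1/s] = -6/s^4. d^4/ds^4[1/s] = 24/s^5. So L{t^4} = (-1)^{4}·24/s^5 = 24/s^5. Then L{t^4·12} = 12·24/s^5 = 288/s^5

Final answer: 288/s^5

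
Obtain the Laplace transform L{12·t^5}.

L{t^n} = n!/s^(n+1), so L{t^5} = 120/s^6. Then L{12·t^5} = 12·120/s^6 = 1440/s^6

Final answer: 1440/s^6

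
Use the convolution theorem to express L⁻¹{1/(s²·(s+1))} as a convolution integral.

1/(s²·(s+1)) = (1/s^2)·(1/(s+1)) = L{t}·L{e^(-t)}. So f(t) = t*e^(-t) = ∫₀ᵗ τ·e^(-(t-τ)) dτ

Final answer: ∫₀ᵗ τ·e^(-(t-τ)) dτ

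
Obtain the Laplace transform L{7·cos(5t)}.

L{cos(ωt)} = s/(s² + ω²), so L{cos(5t)} = s/(s² + 25). Then L{7·cos(5t)} = 7·s/(s² + 25) = 7s/(s² + 25)

Final answer: 7s/(s² + 25)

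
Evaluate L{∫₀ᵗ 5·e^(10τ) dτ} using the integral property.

L{∫₀ᵗ f(τ)dτ} = F(s)/s with F(s) = 5/(s-10), so L{∫₀ᵗ 5·e^(10τ) dτ} = 5/(s(s-10))

Final answer: 5/(s(s-10))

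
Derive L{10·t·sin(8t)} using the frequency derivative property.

L{sin(8t)} = 8/(s² + 64). By L{t·f(t)} = -F'(s): -d/ds[8/(s² + 64)] = -(8)·(-2s)/(s² + 64)² = 16s/(s² + 64)². Then L{10·t·sin(8t)} = 10·16s/(s² + 64)² = 160s/(s² + 64)²

Final answer: 160s/(s² + 64)²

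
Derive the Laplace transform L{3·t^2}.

L{t^n} = n!/s^(n+1), so L{t^2} = 2/s^3. Then L{3·t^2} = 3·2/s^3 = 6/s^3

Final answer: 6/s^3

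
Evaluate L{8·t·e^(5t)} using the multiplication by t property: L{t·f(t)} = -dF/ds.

Using L{t^n·e^(at)} = n!/(s-a)^(n+1), L{t·e^(5t)} = 1/(s-5)^2, so L{8·t·e^(5t)} = 8·1/(s-5)^2 = 8/(s-5)^2

Final answer: 8/(s-5)^2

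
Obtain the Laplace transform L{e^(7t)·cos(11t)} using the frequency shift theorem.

Frequency shift: L{e^(at)f(t)} = F(s-a). L{e^(7t)·cos(11t)} = (s-7)/((s-7)² + 121)

Final answer: (s-7)/((s-7)² + 121)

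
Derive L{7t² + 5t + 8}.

L{7t² + 5t + 8} = 7·2/s³ + 5/s² + 8/s = 14/s³ + 5/s² + 8/s

Final answer: 14/s³ + 5/s² + 8/s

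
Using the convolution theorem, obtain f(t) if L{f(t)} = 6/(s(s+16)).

6/(s(s+16)) = (6/s)·(1/(s+16)) = L{6}·L{e^(-16t)}. By convolution, f(t) = 6*e^(-16t) = ∫₀ᵗ 6·e^(-16τ) dτ = 6·(1 - e^(-16t))/16

Final answer: 6·(1 - e^(-16t))/16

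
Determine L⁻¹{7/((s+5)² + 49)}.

Form: b/((s-a)² + b²) → e^(at)sin(bt). With a=-5, b=7

Final answer: e^(-5t)·sin(7t)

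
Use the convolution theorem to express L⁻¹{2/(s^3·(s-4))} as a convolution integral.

2/(s^3·(s-4)) = (2/s^3)·(1/(s-4)) = L{t^2}·L{e^(4t)}. So f(t) = t^2*e^(4t) = ∫₀ᵗ τ^2·e^(4(t-τ)) dτ

Final answer: ∫₀ᵗ τ^2·e^(4(t-τ)) dτ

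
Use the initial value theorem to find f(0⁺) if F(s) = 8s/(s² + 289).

f(0⁺) = lim_{s→∞} s·8s/(s² + 289) = lim_{s→∞} 8s²/(s² + 289) = 8

Final answer: 8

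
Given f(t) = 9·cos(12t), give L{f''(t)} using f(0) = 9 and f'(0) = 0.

F(s) = 9s/(s² + 144). L{f''(t)} = s²F(s) - sf(0) - f'(0) = 9s³/(s² + 144) - 9s = (9s³ - 9s(s² + 144))/(s² + 144) = -1296s/(s² + 144)

Final answer: -1296s/(s² + 144)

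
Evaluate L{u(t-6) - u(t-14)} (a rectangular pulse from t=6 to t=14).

L{u(t-a)} = e^(-as)/s. L{u(t-6) - u(t-14)} = (e^(-6s) - e^(-14s))/s

Final answer: (e^(-6s) - e^(-14s))/s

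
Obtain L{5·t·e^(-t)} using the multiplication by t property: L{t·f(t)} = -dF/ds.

Using L{t^n·e^(at)} = n!/(s-a)^(n+1), L{t·e^(-t)} = 1/(s+1)^2, so L{5·t·e^(-t)} = 5·1/(s+1)^2 = 5/(s+1)^2

Final answer: 5/(s+1)^2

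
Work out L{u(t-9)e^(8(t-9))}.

u(t-a)f(t-a) with f(t)=e^(8t). L{e^(8t)} = 1/(s-8). By time shift: e^(-9s)/(s-8)

Final answer: e^(-9s)/(s-8)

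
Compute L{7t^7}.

L{t^n} = n!/s^(n+1). So L{7t^7} = 7·7!/s^8 = 35280/s^8

Final answer: 35280/s^8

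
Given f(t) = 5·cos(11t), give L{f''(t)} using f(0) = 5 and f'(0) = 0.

F(s) = 5s/(s² + 121). L{f''(t)} = s²F(s) - sf(0) - f'(0) = 5s³/(s² + 121) - 5s = (5s³ - 5s(s² + 121))/(s² + 121) = -605s/(s² + 121)

Final answer: -605s/(s² + 121)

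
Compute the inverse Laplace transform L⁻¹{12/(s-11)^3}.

L⁻¹{n!/(s-a)^(n+1)} = t^n·e^(at) with n=2, a=11. So L⁻¹{2/(s-11)^3} = t^2·e^(11t), and L⁻¹{12/(s-11)^3} = (12/2)·t^2·e^(11t) = 6·t^2·e^(11t)

Final answer: 6·t^2·e^(11t)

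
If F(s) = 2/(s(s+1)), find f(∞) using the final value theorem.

f(∞) = lim_{s→0} s·2/(s(s+1)) = lim_{s→0} 2/(s+1) = 2/1 = 2

Final answer: 2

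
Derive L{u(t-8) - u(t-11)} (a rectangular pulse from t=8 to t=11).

L{u(t-a)} = e^(-as)/s. L{u(t-8) - u(t-11)} = (e^(-8s) - e^(-11s))/s

Final answer: (e^(-8s) - e^(-11s))/s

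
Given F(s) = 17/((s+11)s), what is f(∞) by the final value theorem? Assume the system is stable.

f(∞) = lim_{s→0} sF(s) = lim_{s→0} 17/(s+11) = 17/11

Final answer: 17/11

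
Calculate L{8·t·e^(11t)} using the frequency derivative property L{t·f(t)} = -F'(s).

L{e^(11t)} = 1/(s-11). By frequency derivative: L{t·e^(11t)} = -d/ds[1/(s-11)] = -(-1)/(s-11)² = 1/(s-11)². Then L{8·t·e^(11t)} = 8·1/(s-11)² = 8/(s-11)²

Final answer: 8/(s-11)²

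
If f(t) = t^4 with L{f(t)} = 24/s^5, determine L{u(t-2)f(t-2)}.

Time shift theorem: L{u(t-a)f(t-a)} = e^(-as)F(s). Here a=2, F(s) = 24/s^5, so L{u(t-2)f(t-2)} = e^(-2s)·24/s^5

Final answer: e^(-2s)·24/s^5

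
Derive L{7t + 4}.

L{7t + 4} = 7·L{t} + 4·L{1} = 7/s² + 4/s

Final answer: 7/s² + 4/s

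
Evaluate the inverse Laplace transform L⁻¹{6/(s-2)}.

L⁻¹{1/(s-a)} = e^(at), so L⁻¹{1/(s-2)} = e^(2t), and L⁻¹{6/(s-2)} = 6·e^(2t)

Final answer: 6·e^(2t)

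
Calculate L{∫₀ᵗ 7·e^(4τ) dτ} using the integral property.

L{∫₀ᵗ f(τ)dτ} = F(s)/s with F(s) = 7/(s-4), so L{∫₀ᵗ 7·e^(4τ) dτ} = 7/(s(s-4))

Final answer: 7/(s(s-4))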